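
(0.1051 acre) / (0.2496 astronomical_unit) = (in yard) 1.246e-08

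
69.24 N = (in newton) 69.24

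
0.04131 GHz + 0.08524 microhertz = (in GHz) 0.04131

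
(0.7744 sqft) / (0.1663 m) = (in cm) 43.26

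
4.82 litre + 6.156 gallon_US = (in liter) 28.12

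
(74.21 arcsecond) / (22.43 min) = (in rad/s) 2.673e-07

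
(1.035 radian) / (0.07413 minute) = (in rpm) 2.222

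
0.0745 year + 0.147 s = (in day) 27.19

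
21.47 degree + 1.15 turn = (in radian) 7.6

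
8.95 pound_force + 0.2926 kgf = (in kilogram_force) 4.352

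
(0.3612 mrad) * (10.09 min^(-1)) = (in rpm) 0.00058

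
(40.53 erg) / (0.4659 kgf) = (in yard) 9.701e-07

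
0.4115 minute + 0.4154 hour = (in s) 1520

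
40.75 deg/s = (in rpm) 6.792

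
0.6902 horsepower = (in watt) 514.7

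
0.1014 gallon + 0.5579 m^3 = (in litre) 558.3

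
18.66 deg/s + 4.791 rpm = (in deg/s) 47.41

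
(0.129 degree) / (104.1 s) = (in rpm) 0.0002065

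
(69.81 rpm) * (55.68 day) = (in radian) 3.517e+07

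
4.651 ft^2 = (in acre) 0.0001068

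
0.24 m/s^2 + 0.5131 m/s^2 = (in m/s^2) 0.7531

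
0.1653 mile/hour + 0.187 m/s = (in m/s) 0.2609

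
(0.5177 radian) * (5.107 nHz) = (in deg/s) 1.515e-07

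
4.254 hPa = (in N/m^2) 425.4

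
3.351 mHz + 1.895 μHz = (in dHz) 0.03353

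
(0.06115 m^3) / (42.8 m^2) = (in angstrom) 1.429e+07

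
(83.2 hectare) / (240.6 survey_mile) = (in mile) 0.001335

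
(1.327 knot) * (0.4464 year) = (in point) 2.724e+10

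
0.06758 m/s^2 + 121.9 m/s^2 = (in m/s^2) 122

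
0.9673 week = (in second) 5.85e+05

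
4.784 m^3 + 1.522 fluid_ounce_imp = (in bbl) 30.09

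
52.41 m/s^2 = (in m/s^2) 52.41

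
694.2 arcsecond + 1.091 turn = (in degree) 393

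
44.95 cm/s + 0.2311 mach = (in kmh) 284.9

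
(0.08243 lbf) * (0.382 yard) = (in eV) 7.994e+17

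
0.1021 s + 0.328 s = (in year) 1.364e-08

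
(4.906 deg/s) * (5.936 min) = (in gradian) 1941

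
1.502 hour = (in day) 0.06258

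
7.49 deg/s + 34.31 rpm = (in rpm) 35.56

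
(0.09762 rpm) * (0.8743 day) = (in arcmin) 2.655e+06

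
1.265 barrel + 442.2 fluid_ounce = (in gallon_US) 56.58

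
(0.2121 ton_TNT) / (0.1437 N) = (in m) 6.176e+09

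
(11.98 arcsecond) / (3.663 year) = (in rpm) 4.801e-12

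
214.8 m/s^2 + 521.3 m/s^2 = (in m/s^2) 736.1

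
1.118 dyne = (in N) 1.118e-05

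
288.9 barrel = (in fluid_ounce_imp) 1.617e+06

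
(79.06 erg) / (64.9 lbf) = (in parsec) 8.875e-25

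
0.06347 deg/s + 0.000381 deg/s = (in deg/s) 0.06385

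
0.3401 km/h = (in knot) 0.1836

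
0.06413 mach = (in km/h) 78.61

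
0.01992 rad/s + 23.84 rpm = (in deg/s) 144.2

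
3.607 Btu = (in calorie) 909.6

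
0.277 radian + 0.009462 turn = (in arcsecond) 6.94e+04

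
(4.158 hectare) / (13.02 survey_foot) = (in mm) 1.048e+07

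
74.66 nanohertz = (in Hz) 7.466e-08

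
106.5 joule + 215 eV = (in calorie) 25.45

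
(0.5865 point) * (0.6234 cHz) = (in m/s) 1.29e-06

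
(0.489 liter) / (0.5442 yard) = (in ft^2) 0.01058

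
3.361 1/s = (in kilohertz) 0.003361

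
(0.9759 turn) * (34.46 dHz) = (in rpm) 201.8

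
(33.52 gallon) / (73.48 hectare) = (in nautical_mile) 9.324e-11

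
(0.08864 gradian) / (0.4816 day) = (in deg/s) 1.917e-06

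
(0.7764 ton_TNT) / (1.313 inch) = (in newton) 9.74e+10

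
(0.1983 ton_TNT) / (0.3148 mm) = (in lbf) 5.925e+11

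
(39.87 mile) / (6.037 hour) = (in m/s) 2.952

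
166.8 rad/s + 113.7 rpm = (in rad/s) 178.7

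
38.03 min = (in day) 0.02641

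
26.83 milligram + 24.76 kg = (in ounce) 873.4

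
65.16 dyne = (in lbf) 0.0001465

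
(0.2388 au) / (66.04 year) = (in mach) 0.05038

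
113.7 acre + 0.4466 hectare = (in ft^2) 5.001e+06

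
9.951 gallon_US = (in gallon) 9.951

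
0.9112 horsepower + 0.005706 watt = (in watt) 679.5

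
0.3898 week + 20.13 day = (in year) 0.06263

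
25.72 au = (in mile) 2.391e+09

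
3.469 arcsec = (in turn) 2.677e-06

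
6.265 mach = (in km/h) 7680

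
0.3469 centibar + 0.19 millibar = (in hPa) 3.659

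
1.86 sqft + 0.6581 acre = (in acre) 0.6581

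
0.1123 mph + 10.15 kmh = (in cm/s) 287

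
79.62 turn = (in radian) 500.3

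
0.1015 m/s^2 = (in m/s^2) 0.1015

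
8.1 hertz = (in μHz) 8.1e+06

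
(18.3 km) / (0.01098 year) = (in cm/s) 5.285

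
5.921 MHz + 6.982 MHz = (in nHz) 1.29e+16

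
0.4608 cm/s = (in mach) 1.353e-05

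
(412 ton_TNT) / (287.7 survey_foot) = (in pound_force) 4.419e+09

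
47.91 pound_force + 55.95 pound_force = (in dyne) 4.62e+07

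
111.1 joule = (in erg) 1.111e+09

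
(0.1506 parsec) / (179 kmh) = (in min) 1.558e+12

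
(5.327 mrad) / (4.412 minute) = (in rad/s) 2.012e-05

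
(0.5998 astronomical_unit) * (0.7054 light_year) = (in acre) 1.48e+23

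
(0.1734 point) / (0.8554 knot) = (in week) 2.298e-10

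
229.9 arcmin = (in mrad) 66.88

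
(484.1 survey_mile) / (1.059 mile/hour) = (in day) 19.05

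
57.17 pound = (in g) 2.593e+04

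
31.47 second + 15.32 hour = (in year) 0.00175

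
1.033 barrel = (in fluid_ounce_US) 5553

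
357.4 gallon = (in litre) 1353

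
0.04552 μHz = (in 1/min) 2.731e-06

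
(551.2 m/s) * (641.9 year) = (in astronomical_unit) 74.59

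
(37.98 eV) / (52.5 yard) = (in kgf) 1.293e-20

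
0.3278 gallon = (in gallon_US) 0.3278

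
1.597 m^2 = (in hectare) 0.0001597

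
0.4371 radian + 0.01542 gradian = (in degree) 25.06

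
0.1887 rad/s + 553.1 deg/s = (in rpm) 93.99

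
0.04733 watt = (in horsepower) 6.347e-05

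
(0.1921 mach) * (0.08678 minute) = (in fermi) 3.406e+17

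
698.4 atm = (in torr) 5.308e+05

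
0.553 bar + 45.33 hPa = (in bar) 0.5983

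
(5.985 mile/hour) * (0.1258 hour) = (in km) 1.212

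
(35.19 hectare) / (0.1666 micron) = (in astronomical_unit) 14.12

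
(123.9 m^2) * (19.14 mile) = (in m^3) 3.816e+06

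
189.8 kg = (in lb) 418.4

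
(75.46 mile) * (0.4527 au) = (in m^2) 8.224e+15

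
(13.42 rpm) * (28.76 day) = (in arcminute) 1.2e+10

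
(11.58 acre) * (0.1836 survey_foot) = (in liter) 2.622e+06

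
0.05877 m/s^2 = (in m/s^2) 0.05877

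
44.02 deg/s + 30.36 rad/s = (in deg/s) 1784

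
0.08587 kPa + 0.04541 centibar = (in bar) 0.001313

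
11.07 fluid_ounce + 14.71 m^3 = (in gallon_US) 3886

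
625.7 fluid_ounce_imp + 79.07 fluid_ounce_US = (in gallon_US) 5.314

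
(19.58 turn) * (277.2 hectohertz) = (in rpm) 3.257e+07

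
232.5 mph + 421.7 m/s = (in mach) 1.544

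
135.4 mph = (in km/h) 217.9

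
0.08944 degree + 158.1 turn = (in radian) 993.4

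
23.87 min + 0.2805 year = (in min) 1.475e+05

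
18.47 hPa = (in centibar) 1.847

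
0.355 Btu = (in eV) 2.338e+21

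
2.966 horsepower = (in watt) 2212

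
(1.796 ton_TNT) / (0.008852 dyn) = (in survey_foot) 2.785e+17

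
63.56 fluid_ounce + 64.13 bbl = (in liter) 1.02e+04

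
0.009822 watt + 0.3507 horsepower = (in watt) 261.5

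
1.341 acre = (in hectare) 0.5427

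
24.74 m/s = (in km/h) 89.06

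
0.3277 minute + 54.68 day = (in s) 4.724e+06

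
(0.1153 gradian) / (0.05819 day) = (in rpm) 3.44e-06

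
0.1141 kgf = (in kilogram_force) 0.1141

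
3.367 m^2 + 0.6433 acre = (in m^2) 2607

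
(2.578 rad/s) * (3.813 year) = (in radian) 3.1e+08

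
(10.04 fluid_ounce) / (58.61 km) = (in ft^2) 5.453e-08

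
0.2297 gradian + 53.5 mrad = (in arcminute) 196.3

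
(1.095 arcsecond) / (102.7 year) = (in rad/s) 1.639e-15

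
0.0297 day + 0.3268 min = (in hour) 0.7182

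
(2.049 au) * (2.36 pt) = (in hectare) 2.552e+04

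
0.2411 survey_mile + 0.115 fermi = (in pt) 1.1e+06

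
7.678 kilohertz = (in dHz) 7.678e+04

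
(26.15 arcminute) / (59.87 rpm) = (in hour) 3.37e-07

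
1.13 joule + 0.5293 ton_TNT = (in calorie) 5.293e+08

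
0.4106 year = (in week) 21.41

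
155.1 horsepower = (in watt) 1.157e+05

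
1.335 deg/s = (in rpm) 0.2225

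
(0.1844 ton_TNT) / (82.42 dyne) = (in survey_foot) 3.071e+12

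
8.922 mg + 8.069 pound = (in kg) 3.66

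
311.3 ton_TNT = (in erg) 1.302e+19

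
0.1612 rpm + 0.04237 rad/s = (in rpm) 0.5658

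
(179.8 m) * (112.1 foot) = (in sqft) 6.613e+04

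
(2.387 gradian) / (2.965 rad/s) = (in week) 2.091e-08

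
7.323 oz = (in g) 207.6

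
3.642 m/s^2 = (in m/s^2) 3.642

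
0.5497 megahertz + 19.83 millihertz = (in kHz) 549.7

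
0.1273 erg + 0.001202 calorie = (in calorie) 0.001202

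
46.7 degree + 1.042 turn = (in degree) 421.8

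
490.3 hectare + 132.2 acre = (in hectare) 543.8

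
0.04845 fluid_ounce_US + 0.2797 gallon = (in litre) 1.06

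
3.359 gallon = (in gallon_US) 3.359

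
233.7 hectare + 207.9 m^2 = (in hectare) 233.7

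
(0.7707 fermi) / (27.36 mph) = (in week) 1.042e-22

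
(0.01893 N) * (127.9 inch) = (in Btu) 5.829e-05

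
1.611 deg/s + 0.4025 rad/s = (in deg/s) 24.67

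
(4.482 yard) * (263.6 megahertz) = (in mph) 2.417e+09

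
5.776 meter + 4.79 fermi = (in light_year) 6.105e-16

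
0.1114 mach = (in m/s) 37.93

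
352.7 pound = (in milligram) 1.6e+08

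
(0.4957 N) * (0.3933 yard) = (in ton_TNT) 4.261e-11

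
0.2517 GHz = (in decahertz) 2.517e+07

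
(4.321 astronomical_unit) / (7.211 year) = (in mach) 8.348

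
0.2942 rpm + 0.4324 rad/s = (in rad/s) 0.4632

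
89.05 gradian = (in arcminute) 4809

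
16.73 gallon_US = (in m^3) 0.06333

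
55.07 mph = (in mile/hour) 55.07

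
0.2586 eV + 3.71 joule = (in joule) 3.71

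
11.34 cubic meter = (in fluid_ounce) 3.835e+05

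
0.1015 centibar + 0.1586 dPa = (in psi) 0.01472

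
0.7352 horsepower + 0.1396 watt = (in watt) 548.4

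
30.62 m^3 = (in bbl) 192.6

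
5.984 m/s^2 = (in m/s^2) 5.984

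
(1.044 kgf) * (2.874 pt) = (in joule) 0.01038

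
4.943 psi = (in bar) 0.3408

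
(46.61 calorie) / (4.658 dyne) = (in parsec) 1.357e-10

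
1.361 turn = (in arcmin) 2.94e+04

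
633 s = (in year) 2.007e-05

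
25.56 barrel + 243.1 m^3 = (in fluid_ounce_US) 8.358e+06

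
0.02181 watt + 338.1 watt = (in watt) 338.1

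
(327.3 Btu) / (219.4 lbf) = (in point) 1.003e+06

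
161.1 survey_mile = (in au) 1.733e-06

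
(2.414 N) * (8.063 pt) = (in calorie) 0.001641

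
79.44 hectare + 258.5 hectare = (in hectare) 337.9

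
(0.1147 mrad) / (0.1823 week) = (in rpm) 9.934e-09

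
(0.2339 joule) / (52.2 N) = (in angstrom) 4.481e+07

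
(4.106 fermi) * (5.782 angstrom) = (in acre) 5.867e-28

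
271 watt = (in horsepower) 0.3634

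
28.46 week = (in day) 199.2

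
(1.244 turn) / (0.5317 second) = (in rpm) 140.4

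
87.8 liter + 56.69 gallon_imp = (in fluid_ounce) 1.168e+04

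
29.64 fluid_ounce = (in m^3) 0.0008766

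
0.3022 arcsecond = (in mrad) 0.001465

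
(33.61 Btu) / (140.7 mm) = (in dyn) 2.52e+10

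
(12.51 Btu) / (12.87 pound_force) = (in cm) 2.306e+04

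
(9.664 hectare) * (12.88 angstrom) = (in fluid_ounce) 4.209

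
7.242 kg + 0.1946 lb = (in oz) 258.6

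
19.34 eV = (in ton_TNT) 7.406e-28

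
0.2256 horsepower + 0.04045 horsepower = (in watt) 198.4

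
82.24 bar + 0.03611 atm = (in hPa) 8.228e+04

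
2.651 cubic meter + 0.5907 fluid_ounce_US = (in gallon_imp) 583.1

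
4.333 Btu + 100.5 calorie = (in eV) 3.116e+22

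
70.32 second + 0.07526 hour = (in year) 1.082e-05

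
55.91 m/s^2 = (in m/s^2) 55.91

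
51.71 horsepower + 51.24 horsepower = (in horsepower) 103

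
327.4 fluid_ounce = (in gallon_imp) 2.13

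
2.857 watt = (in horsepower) 0.003831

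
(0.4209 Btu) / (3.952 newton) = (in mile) 0.06982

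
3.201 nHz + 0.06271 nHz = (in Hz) 3.264e-09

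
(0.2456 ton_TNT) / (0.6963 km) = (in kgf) 1.505e+05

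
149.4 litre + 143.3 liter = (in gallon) 77.32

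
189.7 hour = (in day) 7.904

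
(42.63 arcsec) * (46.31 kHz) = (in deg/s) 548.4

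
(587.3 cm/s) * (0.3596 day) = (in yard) 1.996e+05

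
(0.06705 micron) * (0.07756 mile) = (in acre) 2.068e-09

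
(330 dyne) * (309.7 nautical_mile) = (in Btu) 1.794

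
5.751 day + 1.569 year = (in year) 1.585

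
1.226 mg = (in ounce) 4.325e-05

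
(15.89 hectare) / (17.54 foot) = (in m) 2.972e+04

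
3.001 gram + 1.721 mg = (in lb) 0.00662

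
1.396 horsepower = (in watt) 1041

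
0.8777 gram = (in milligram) 877.7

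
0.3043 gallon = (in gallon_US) 0.3043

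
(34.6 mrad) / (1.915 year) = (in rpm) 5.471e-09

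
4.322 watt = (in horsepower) 0.005796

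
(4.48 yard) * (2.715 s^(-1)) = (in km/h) 40.04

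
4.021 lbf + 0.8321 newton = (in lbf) 4.208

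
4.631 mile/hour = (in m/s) 2.07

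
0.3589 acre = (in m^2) 1452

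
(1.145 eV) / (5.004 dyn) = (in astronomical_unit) 2.451e-26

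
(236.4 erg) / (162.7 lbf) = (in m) 3.266e-08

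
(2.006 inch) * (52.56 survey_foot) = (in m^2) 0.8163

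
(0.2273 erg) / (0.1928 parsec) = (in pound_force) 8.589e-25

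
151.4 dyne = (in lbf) 0.0003404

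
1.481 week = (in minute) 1.493e+04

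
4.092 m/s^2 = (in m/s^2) 4.092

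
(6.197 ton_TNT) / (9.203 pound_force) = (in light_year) 6.695e-08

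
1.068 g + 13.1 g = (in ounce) 0.4998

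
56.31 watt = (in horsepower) 0.07551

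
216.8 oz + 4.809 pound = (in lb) 18.36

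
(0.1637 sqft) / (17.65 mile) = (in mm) 0.0005354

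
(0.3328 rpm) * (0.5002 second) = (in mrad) 17.43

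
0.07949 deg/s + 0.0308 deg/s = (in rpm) 0.01838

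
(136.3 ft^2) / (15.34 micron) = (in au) 5.518e-06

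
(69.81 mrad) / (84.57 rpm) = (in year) 2.5e-10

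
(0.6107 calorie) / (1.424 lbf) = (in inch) 15.88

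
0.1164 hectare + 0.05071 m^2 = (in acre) 0.2876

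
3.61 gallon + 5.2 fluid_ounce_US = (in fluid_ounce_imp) 486.4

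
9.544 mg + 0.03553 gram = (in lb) 9.937e-05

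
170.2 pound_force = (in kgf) 77.2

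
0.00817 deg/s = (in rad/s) 0.0001426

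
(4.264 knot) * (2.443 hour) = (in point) 5.469e+07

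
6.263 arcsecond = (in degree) 0.00174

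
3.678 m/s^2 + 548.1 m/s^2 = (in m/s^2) 551.8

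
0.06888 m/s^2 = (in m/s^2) 0.06888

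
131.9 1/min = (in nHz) 2.198e+09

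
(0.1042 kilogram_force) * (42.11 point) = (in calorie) 0.003628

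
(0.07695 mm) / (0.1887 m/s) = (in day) 4.72e-09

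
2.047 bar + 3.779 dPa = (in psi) 29.69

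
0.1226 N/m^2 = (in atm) 1.21e-06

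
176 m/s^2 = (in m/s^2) 176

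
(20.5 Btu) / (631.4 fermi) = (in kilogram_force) 3.493e+15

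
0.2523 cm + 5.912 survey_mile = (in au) 6.36e-08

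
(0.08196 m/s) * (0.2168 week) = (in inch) 4.231e+05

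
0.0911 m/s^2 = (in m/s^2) 0.0911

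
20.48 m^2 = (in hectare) 0.002048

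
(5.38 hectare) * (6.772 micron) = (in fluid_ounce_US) 1.232e+04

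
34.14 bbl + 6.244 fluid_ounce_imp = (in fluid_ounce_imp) 1.91e+05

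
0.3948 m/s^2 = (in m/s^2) 0.3948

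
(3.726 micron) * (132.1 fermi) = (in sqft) 5.298e-18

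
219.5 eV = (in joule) 3.517e-17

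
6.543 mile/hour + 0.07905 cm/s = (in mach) 0.008593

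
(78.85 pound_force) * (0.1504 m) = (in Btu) 0.05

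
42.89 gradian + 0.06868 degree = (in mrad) 674.9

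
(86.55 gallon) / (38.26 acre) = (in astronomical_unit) 1.414e-17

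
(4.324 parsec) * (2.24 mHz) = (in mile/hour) 6.686e+14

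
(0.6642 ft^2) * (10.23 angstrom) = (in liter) 6.313e-08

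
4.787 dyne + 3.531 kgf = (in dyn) 3.463e+06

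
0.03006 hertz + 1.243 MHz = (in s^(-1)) 1.243e+06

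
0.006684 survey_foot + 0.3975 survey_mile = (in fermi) 6.397e+17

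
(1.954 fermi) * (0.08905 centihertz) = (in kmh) 6.264e-18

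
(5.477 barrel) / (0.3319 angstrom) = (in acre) 6.483e+06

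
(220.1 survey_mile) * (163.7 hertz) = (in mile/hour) 1.297e+08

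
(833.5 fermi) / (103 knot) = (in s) 1.573e-14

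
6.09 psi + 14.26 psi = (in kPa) 140.3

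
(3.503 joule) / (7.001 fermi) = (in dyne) 5.004e+19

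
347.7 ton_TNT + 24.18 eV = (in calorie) 3.477e+11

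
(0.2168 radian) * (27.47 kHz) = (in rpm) 5.687e+04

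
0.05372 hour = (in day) 0.002238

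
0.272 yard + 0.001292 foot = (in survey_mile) 0.0001548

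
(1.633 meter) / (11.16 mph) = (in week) 5.412e-07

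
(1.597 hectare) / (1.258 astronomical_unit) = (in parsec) 2.75e-24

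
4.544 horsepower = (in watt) 3388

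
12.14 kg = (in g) 1.214e+04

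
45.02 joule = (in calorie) 10.76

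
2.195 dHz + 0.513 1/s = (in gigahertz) 7.325e-10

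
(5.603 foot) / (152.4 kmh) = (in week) 6.67e-08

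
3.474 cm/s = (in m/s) 0.03474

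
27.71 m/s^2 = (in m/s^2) 27.71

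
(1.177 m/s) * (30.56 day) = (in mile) 1931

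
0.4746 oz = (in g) 13.45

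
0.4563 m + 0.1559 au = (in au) 0.1559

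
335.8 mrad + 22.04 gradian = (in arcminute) 2345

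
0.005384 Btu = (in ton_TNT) 1.358e-09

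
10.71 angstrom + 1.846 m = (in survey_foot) 6.056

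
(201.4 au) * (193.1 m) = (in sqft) 6.262e+16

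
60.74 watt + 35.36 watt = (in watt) 96.1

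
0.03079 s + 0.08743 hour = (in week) 0.0005205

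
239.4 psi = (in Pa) 1.651e+06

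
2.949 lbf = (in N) 13.12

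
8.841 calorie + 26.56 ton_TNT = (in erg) 1.111e+18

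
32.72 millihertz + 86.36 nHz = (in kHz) 3.272e-05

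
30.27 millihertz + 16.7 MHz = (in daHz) 1.67e+06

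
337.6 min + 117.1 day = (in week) 16.76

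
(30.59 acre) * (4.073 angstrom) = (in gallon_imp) 0.01109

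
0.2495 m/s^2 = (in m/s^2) 0.2495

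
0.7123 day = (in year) 0.001952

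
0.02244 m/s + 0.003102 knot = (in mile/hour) 0.05377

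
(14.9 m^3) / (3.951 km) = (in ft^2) 0.04059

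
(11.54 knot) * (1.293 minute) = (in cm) 4.606e+04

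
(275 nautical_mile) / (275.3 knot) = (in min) 59.93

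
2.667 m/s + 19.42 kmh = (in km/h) 29.02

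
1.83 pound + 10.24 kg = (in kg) 11.07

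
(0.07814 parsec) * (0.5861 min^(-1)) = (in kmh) 8.479e+13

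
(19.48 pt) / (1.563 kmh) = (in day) 1.832e-07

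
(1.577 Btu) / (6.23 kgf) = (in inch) 1072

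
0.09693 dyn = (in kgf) 9.884e-08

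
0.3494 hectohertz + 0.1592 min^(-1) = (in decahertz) 3.494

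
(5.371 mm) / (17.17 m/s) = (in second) 0.0003128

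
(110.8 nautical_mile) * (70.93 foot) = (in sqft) 4.775e+07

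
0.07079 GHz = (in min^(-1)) 4.247e+09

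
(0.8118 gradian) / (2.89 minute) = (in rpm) 0.0007022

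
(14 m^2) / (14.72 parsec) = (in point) 8.737e-14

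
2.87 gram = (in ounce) 0.1012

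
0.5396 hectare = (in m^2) 5396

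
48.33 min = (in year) 9.195e-05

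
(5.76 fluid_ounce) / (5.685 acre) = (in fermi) 7.404e+06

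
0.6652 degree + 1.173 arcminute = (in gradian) 0.7608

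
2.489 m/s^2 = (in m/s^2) 2.489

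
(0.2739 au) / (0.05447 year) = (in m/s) 2.385e+04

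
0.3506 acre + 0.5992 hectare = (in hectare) 0.7411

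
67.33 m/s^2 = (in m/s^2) 67.33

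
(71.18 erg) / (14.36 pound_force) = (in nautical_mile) 6.017e-11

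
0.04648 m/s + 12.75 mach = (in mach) 12.75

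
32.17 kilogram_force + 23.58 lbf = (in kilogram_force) 42.87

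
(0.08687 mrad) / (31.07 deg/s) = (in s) 0.0001602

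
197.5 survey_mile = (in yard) 3.476e+05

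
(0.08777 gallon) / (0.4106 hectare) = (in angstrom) 809.2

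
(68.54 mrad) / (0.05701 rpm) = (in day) 0.0001329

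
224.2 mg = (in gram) 0.2242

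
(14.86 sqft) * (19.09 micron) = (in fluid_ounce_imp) 0.9275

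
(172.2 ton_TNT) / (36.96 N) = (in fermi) 1.949e+25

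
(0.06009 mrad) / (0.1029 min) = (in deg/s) 0.0005576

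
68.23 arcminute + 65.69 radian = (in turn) 10.46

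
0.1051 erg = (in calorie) 2.512e-09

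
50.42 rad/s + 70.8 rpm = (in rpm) 552.3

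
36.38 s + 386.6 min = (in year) 0.0007367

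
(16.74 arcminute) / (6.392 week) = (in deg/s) 7.217e-08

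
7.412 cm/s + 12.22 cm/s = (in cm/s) 19.63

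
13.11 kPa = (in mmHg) 98.33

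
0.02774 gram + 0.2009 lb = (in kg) 0.09115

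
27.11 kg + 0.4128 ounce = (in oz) 956.7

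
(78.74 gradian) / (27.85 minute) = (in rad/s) 0.0007402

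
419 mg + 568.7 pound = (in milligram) 2.58e+08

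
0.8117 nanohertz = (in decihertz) 8.117e-09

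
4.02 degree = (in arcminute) 241.2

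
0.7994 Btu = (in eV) 5.264e+21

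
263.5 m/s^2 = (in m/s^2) 263.5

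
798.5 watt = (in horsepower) 1.071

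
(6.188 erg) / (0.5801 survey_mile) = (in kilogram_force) 6.759e-11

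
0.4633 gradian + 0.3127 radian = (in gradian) 20.37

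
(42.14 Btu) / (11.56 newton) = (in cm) 3.846e+05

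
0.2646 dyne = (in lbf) 5.948e-07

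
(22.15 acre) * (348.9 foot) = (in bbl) 5.996e+07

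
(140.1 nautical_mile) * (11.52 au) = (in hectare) 4.472e+13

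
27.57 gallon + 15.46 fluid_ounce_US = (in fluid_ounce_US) 3544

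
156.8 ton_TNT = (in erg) 6.561e+18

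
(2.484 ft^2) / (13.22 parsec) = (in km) 5.657e-22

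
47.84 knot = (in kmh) 88.6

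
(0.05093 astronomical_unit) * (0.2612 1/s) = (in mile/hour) 4.452e+09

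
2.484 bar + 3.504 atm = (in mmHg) 4526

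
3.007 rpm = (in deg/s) 18.04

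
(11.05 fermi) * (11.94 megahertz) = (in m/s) 1.319e-07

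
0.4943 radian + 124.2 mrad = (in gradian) 39.37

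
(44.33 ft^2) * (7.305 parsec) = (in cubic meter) 9.283e+17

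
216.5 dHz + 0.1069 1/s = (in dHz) 217.6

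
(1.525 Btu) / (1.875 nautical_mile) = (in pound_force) 0.1042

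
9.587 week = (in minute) 9.664e+04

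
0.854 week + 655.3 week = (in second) 3.968e+08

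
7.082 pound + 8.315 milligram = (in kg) 3.212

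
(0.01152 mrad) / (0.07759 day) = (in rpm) 1.641e-08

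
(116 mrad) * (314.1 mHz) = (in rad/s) 0.03644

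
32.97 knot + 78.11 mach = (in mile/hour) 5.953e+04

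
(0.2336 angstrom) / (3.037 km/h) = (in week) 4.578e-17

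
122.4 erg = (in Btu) 1.16e-08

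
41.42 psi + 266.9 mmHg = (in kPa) 321.2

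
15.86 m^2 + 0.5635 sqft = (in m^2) 15.91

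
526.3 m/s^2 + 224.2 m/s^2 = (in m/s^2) 750.5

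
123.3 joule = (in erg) 1.233e+09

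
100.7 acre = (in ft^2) 4.386e+06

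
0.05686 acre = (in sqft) 2477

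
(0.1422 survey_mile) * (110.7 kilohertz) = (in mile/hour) 5.667e+07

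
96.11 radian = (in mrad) 9.611e+04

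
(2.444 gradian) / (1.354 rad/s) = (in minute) 0.0004726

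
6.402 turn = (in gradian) 2561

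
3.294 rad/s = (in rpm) 31.46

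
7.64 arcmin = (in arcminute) 7.64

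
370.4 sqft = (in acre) 0.008503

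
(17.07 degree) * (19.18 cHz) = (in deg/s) 3.274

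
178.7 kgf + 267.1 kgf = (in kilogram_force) 445.8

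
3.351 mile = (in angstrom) 5.393e+13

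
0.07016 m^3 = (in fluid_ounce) 2372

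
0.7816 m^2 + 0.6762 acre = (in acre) 0.6764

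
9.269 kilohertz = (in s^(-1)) 9269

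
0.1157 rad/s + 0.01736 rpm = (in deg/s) 6.733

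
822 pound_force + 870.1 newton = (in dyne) 4.527e+08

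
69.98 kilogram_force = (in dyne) 6.863e+07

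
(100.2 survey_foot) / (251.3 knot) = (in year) 7.491e-09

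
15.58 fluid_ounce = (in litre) 0.4608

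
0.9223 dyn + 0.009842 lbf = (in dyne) 4379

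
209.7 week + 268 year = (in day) 9.929e+04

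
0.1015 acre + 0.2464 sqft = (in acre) 0.1015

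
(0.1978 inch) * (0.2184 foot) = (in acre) 8.264e-08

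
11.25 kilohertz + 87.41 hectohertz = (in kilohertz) 19.99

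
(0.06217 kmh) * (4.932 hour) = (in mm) 3.066e+05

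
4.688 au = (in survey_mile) 4.358e+08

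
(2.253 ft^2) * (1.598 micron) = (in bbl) 2.104e-06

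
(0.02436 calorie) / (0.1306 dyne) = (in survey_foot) 2.56e+05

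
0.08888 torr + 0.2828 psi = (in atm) 0.01936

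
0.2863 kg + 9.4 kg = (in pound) 21.35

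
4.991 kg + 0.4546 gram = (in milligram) 4.991e+06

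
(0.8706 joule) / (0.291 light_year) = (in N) 3.162e-16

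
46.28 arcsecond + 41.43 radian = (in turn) 6.594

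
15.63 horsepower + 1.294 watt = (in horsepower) 15.63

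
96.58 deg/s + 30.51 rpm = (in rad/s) 4.881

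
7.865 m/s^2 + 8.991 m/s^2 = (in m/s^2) 16.86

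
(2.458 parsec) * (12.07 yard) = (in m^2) 8.371e+17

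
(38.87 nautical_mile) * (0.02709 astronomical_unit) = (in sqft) 3.14e+15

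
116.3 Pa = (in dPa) 1163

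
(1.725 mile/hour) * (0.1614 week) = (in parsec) 2.439e-12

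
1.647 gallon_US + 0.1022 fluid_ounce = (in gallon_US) 1.648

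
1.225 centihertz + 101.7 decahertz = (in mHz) 1.017e+06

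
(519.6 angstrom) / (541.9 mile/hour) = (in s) 2.145e-10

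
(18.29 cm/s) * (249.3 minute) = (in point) 7.755e+06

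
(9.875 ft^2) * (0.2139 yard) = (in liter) 179.4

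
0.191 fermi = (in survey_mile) 1.187e-19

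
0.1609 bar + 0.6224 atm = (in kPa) 79.15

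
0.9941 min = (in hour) 0.01657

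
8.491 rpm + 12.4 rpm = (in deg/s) 125.3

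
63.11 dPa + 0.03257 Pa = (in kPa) 0.006344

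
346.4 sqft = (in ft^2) 346.4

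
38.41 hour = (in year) 0.004385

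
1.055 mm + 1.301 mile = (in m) 2094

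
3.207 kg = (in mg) 3.207e+06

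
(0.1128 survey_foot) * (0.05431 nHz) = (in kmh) 6.722e-12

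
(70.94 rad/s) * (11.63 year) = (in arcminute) 8.944e+13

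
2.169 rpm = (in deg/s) 13.01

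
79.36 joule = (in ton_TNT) 1.897e-08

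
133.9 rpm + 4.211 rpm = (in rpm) 138.1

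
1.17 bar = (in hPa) 1170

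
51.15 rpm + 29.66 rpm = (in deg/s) 484.9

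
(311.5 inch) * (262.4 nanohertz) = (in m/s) 2.076e-06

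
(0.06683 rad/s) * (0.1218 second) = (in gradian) 0.5182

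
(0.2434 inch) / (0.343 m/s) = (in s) 0.01802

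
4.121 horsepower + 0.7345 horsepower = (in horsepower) 4.856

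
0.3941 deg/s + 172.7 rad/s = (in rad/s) 172.7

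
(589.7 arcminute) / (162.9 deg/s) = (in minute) 0.001006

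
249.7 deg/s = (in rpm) 41.62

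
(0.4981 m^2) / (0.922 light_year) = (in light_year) 6.036e-33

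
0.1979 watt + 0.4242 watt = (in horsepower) 0.0008342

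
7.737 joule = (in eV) 4.829e+19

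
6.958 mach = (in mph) 5300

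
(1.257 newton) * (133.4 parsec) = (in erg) 5.174e+25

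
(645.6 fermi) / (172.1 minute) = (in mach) 1.836e-19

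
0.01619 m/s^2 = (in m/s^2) 0.01619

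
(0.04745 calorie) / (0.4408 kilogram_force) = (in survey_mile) 2.854e-05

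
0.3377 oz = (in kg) 0.009574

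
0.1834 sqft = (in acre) 4.21e-06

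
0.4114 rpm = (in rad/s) 0.04308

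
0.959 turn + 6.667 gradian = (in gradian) 390.3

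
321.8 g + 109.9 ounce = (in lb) 7.578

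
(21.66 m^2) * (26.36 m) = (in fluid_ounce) 1.931e+07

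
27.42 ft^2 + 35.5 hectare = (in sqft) 3.821e+06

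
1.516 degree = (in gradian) 1.684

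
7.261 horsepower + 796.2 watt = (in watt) 6211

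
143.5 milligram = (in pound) 0.0003164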